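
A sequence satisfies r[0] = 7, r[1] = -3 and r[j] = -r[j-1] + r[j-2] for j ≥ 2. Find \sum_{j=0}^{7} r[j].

-48

r[2] = -(-3) + 7 = 10
r[3] = -10 + (-3) = -13
r[4] = -(-13) + 10 = 23
r[5] = -23 + (-13) = -36
r[6] = -(-36) + 23 = 59
r[7] = -59 + (-36) = -95
Sum = 7 + (-3) + 10 + (-13) + 23 + (-36) + 59 + (-95) = -48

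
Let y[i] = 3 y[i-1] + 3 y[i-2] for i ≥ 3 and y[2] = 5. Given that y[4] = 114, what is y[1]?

6

Let y[1] = w.
y[3] = 15 + 3w
y[4] = 60 + 9w
So 60 + 9w = 114, giving w = 6.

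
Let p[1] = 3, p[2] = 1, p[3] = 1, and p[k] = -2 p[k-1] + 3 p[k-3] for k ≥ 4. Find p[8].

p[4] = -2(1) + 3(3) = 7
p[5] = -2(7) + 3(1) = -11
p[6] = -2(-11) + 3(1) = 25
p[7] = -2(25) + 3(7) = -29
p[8] = -2(-29) + 3(-11) = 25

25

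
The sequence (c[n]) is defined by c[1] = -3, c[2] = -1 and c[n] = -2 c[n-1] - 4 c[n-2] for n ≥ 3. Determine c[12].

c[3] = -2·(-1) - 4·(-3) = 14
c[4] = -2·14 - 4·(-1) = -24
c[5] = -2·(-24) - 4·14 = -8
c[6] = -2·(-8) - 4·(-24) = 112
c[7] = -2·112 - 4·(-8) = -192
c[8] = -2·(-192) - 4·112 = -64
c[9] = -2·(-64) - 4·(-192) = 896
c[10] = -2·896 - 4·(-64) = -1536
c[11] = -2·(-1536) - 4·896 = -512
c[12] = -2·(-512) - 4·(-1536) = 7168

7168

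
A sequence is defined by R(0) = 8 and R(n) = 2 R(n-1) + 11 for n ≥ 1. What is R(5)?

R(1) = 2*8 + 11 = 27
R(2) = 2*27 + 11 = 65
R(3) = 2*65 + 11 = 141
R(4) = 2*141 + 11 = 293
R(5) = 2*293 + 11 = 597

597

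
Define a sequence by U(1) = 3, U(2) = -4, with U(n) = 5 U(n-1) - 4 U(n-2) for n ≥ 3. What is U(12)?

U(3) = 5(-4) - 4(3) = -32
U(4) = 5(-32) - 4(-4) = -144
U(5) = 5(-144) - 4(-32) = -592
U(6) = 5(-592) - 4(-144) = -2384
U(7) = 5(-2384) - 4(-592) = -9552
U(8) = 5(-9552) - 4(-2384) = -38224
U(9) = 5(-38224) - 4(-9552) = -152912
U(10) = 5(-152912) - 4(-38224) = -611664
U(11) = 5(-611664) - 4(-152912) = -2446672
U(12) = 5(-2446672) - 4(-611664) = -9786704

-9786704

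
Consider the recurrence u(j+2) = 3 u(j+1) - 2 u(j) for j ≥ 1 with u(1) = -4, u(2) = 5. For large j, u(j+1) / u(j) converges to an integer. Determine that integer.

2

The characteristic equation is r^2 - 3r + 2 = 0, which factors as (r - 2)(r - 1) = 0.
So the roots are 2 and 1. Since |2| > |1| and the coefficient of 2^j is non-zero, the ratio tends to 2.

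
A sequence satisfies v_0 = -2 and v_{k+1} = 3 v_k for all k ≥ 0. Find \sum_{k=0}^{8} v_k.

v_1 = 3*(-2) = -6
v_2 = 3*(-6) = -18
v_3 = 3*(-18) = -54
v_4 = 3*(-54) = -162
v_5 = 3*(-162) = -486
v_6 = 3*(-486) = -1458
v_7 = 3*(-1458) = -4374
v_8 = 3*(-4374) = -13122
Sum = (-2) + (-6) + (-18) + (-54) + (-162) + (-486) + (-1458) + (-4374) + (-13122) = -19682

-19682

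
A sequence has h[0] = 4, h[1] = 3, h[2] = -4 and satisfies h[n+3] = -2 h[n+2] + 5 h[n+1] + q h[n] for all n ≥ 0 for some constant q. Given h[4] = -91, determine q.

h[3] = 23 + 4q
h[4] = -66 - 5q
So -66 - 5q = -91, giving q = 5.

5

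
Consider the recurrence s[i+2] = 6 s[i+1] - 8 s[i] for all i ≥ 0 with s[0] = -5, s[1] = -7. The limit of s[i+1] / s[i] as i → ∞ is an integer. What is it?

4

The characteristic equation is r^2 - 6r + 8 = 0, which factors as (r - 4)(r - 2) = 0.
So the roots are 4 and 2. Since |4| > |2| and the coefficient of 4^i is non-zero, the ratio tends to 4.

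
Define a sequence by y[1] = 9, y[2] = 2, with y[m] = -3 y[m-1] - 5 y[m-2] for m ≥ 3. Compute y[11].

y[3] = -3(2) - 5(9) = -51
y[4] = -3(-51) - 5(2) = 143
y[5] = -3(143) - 5(-51) = -174
y[6] = -3(-174) - 5(143) = -193
y[7] = -3(-193) - 5(-174) = 1449
y[8] = -3(1449) - 5(-193) = -3382
y[9] = -3(-3382) - 5(1449) = 2901
y[10] = -3(2901) - 5(-3382) = 8207
y[11] = -3(8207) - 5(2901) = -39126

-39126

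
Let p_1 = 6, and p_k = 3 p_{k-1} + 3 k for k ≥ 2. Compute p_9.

p_2 = 3*6 + 6 = 24
p_3 = 3*24 + 9 = 81
p_4 = 3*81 + 12 = 255
p_5 = 3*255 + 15 = 780
p_6 = 3*780 + 18 = 2358
p_7 = 3*2358 + 21 = 7095
p_8 = 3*7095 + 24 = 21309
p_9 = 3*21309 + 27 = 63954

63954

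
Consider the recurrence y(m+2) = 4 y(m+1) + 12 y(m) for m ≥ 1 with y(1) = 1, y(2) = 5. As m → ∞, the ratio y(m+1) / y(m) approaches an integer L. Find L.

6

The characteristic equation is r^2 - 4r - 12 = 0, which factors as (r - 6)(r + 2) = 0.
So the roots are 6 and -2. Since |6| > |-2| and the coefficient of 6^m is non-zero, the ratio tends to 6.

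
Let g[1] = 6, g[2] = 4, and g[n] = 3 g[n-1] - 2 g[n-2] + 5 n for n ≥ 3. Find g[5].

166

g[3] = 3*4 - 2*6 + 15 = 15
g[4] = 3*15 - 2*4 + 20 = 57
g[5] = 3*57 - 2*15 + 25 = 166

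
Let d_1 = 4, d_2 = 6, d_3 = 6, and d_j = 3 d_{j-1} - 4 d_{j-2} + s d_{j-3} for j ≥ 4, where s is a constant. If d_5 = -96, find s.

d_4 = -6 + 4s
d_5 = -42 + 18s
So -42 + 18s = -96, giving s = -3.

-3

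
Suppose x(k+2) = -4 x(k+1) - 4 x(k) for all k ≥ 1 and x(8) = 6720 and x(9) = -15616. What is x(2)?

Rearranging, x(k-2) = (x(k) + 4 x(k-1)) / -4.
x(7) = (-15616 + 4*6720) / -4 = 11264/-4 = -2816
x(6) = (6720 + 4*(-2816)) / -4 = -4544/-4 = 1136
x(5) = (-2816 + 4*1136) / -4 = 1728/-4 = -432
x(4) = (1136 + 4*(-432)) / -4 = -592/-4 = 148
x(3) = (-432 + 4*148) / -4 = 160/-4 = -40
x(2) = (148 + 4*(-40)) / -4 = -12/-4 = 3

3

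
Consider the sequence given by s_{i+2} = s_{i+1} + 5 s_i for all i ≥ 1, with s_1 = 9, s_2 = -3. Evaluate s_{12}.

225732

s_3 = (-3) + 5·9 = 42
s_4 = 42 + 5·(-3) = 27
s_5 = 27 + 5·42 = 237
s_6 = 237 + 5·27 = 372
s_7 = 372 + 5·237 = 1557
s_8 = 1557 + 5·372 = 3417
s_9 = 3417 + 5·1557 = 11202
s_{10} = 11202 + 5·3417 = 28287
s_{11} = 28287 + 5·11202 = 84297
s_{12} = 84297 + 5·28287 = 225732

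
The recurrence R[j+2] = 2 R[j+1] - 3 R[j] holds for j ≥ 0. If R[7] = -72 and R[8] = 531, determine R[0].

-5

Rearranging, R[j-2] = (R[j] - 2 R[j-1]) / -3.
R[6] = (531 - 2(-72)) / -3 = 675/-3 = -225
R[5] = (-72 - 2(-225)) / -3 = 378/-3 = -126
R[4] = (-225 - 2(-126)) / -3 = 27/-3 = -9
R[3] = (-126 - 2(-9)) / -3 = -108/-3 = 36
R[2] = (-9 - 2(36)) / -3 = -81/-3 = 27
R[1] = (36 - 2(27)) / -3 = -18/-3 = 6
R[0] = (27 - 2(6)) / -3 = 15/-3 = -5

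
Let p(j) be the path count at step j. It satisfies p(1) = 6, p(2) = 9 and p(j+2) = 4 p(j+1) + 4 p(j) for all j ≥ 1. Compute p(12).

p(3) = 4*9 + 4*6 = 60
p(4) = 4*60 + 4*9 = 276
p(5) = 4*276 + 4*60 = 1344
p(6) = 4*1344 + 4*276 = 6480
p(7) = 4*6480 + 4*1344 = 31296
p(8) = 4*31296 + 4*6480 = 151104
p(9) = 4*151104 + 4*31296 = 729600
p(10) = 4*729600 + 4*151104 = 3522816
p(11) = 4*3522816 + 4*729600 = 17009664
p(12) = 4*17009664 + 4*3522816 = 82129920

82129920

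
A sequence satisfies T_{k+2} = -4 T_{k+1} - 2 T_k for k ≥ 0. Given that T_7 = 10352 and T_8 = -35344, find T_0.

Rearranging, T_{k-2} = (T_k + 4 T_{k-1}) / -2.
T_6 = (-35344 + 4·10352) / -2 = 6064/-2 = -3032
T_5 = (10352 + 4·(-3032)) / -2 = -1776/-2 = 888
T_4 = (-3032 + 4·888) / -2 = 520/-2 = -260
T_3 = (888 + 4·(-260)) / -2 = -152/-2 = 76
T_2 = (-260 + 4·76) / -2 = 44/-2 = -22
T_1 = (76 + 4·(-22)) / -2 = -12/-2 = 6
T_0 = (-22 + 4·6) / -2 = 2/-2 = -1

-1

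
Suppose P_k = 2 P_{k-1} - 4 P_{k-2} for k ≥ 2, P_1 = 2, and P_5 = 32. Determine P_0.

Let P_0 = v.
P_2 = 4 - 4v
P_3 = -8v
P_4 = -16
P_5 = -32 + 32v
So -32 + 32v = 32, giving v = 2.

2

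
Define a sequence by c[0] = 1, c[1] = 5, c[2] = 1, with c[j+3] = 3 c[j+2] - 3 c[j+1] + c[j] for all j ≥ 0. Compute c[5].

c[3] = 3*1 - 3*5 + 1 = -11
c[4] = 3*(-11) - 3*1 + 5 = -31
c[5] = 3*(-31) - 3*(-11) + 1 = -59

-59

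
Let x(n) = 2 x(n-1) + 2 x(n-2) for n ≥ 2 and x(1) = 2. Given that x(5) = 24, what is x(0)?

Let x(0) = y.
x(2) = 4 + 2y
x(3) = 12 + 4y
x(4) = 32 + 12y
x(5) = 88 + 32y
So 88 + 32y = 24, giving y = -2.

-2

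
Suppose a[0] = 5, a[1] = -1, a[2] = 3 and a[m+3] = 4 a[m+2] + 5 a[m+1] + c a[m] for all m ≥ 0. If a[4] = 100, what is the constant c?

3

a[3] = 7 + 5c
a[4] = 43 + 19c
So 43 + 19c = 100, giving c = 3.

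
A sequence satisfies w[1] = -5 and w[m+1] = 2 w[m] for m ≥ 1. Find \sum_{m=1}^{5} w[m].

-155

w[2] = 2*(-5) = -10
w[3] = 2*(-10) = -20
w[4] = 2*(-20) = -40
w[5] = 2*(-40) = -80
Sum = (-5) + (-10) + (-20) + (-40) + (-80) = -155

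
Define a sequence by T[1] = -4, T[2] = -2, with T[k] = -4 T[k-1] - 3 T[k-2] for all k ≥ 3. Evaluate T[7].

2180

T[3] = -4*(-2) - 3*(-4) = 20
T[4] = -4*20 - 3*(-2) = -74
T[5] = -4*(-74) - 3*20 = 236
T[6] = -4*236 - 3*(-74) = -722
T[7] = -4*(-722) - 3*236 = 2180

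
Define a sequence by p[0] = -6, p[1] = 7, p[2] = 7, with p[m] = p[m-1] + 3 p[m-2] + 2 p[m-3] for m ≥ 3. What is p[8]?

p[3] = 7 + 3(7) + 2(-6) = 16
p[4] = 16 + 3(7) + 2(7) = 51
p[5] = 51 + 3(16) + 2(7) = 113
p[6] = 113 + 3(51) + 2(16) = 298
p[7] = 298 + 3(113) + 2(51) = 739
p[8] = 739 + 3(298) + 2(113) = 1859

1859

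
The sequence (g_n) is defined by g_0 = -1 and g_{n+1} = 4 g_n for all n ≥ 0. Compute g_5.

g_1 = 4(-1) = -4
g_2 = 4(-4) = -16
g_3 = 4(-16) = -64
g_4 = 4(-64) = -256
g_5 = 4(-256) = -1024

-1024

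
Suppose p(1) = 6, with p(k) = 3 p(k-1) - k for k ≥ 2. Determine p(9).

31170

p(2) = 3·6 - 2 = 16
p(3) = 3·16 - 3 = 45
p(4) = 3·45 - 4 = 131
p(5) = 3·131 - 5 = 388
p(6) = 3·388 - 6 = 1158
p(7) = 3·1158 - 7 = 3467
p(8) = 3·3467 - 8 = 10393
p(9) = 3·10393 - 9 = 31170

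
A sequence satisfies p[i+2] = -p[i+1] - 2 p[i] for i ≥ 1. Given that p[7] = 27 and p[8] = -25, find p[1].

Rearranging, p[i-2] = (p[i] + p[i-1]) / -2.
p[6] = (-25 + 27) / -2 = 2/-2 = -1
p[5] = (27 + (-1)) / -2 = 26/-2 = -13
p[4] = (-1 + (-13)) / -2 = -14/-2 = 7
p[3] = (-13 + 7) / -2 = -6/-2 = 3
p[2] = (7 + 3) / -2 = 10/-2 = -5
p[1] = (3 + (-5)) / -2 = -2/-2 = 1

1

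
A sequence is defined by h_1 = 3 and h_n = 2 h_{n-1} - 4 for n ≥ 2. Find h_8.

-124

h_2 = 2*3 - 4 = 2
h_3 = 2*2 - 4 = 0
h_4 = 2*0 - 4 = -4
h_5 = 2*(-4) - 4 = -12
h_6 = 2*(-12) - 4 = -28
h_7 = 2*(-28) - 4 = -60
h_8 = 2*(-60) - 4 = -124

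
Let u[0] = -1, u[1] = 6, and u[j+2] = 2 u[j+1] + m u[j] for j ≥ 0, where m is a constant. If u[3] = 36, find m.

u[2] = 12 - m
u[3] = 24 + 4m
So 24 + 4m = 36, giving m = 3.

3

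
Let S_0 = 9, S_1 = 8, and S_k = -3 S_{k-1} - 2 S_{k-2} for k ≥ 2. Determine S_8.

S_2 = -3·8 - 2·9 = -42
S_3 = -3·(-42) - 2·8 = 110
S_4 = -3·110 - 2·(-42) = -246
S_5 = -3·(-246) - 2·110 = 518
S_6 = -3·518 - 2·(-246) = -1062
S_7 = -3·(-1062) - 2·518 = 2150
S_8 = -3·2150 - 2·(-1062) = -4326

-4326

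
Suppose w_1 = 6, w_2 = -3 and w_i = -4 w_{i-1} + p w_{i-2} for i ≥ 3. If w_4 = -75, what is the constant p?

w_3 = 12 + 6p
w_4 = -48 - 27p
So -48 - 27p = -75, giving p = 1.

1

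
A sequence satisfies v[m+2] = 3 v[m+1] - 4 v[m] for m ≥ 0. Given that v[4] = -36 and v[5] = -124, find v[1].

8

Rearranging, v[m-2] = (v[m] - 3 v[m-1]) / -4.
v[3] = (-124 - 3·(-36)) / -4 = -16/-4 = 4
v[2] = (-36 - 3·4) / -4 = -48/-4 = 12
v[1] = (4 - 3·12) / -4 = -32/-4 = 8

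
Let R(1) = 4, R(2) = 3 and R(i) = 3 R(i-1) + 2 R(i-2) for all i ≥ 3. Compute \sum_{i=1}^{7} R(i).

3612

R(3) = 3*3 + 2*4 = 17
R(4) = 3*17 + 2*3 = 57
R(5) = 3*57 + 2*17 = 205
R(6) = 3*205 + 2*57 = 729
R(7) = 3*729 + 2*205 = 2597
Sum = 4 + 3 + 17 + 57 + 205 + 729 + 2597 = 3612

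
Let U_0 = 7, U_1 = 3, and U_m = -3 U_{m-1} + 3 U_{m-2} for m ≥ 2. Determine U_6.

1647

U_2 = -3(3) + 3(7) = 12
U_3 = -3(12) + 3(3) = -27
U_4 = -3(-27) + 3(12) = 117
U_5 = -3(117) + 3(-27) = -432
U_6 = -3(-432) + 3(117) = 1647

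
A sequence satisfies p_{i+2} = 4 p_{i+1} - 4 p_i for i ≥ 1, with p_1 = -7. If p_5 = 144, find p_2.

Let p_2 = x.
p_3 = 28 + 4x
p_4 = 112 + 12x
p_5 = 336 + 32x
So 336 + 32x = 144, giving x = -6.

-6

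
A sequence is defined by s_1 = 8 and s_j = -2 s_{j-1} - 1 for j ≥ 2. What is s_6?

-267

s_2 = -2*8 - 1 = -17
s_3 = -2*(-17) - 1 = 33
s_4 = -2*33 - 1 = -67
s_5 = -2*(-67) - 1 = 133
s_6 = -2*133 - 1 = -267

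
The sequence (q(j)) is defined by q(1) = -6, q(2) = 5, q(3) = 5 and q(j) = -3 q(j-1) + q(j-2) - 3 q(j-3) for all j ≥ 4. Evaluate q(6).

95

q(4) = -3·5 + 5 - 3·(-6) = 8
q(5) = -3·8 + 5 - 3·5 = -34
q(6) = -3·(-34) + 8 - 3·5 = 95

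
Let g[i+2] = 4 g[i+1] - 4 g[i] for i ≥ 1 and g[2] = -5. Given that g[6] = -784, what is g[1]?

3

Let g[1] = z.
g[3] = -20 - 4z
g[4] = -60 - 16z
g[5] = -160 - 48z
g[6] = -400 - 128z
So -400 - 128z = -784, giving z = 3.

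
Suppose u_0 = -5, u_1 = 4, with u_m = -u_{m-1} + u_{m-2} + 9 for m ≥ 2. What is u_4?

u_2 = -4 + (-5) + 9 = 0
u_3 = -0 + 4 + 9 = 13
u_4 = -13 + 0 + 9 = -4

-4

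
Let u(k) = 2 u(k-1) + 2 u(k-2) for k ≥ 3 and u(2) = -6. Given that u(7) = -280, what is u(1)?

5

Let u(1) = v.
u(3) = -12 + 2v
u(4) = -36 + 4v
u(5) = -96 + 12v
u(6) = -264 + 32v
u(7) = -720 + 88v
So -720 + 88v = -280, giving v = 5.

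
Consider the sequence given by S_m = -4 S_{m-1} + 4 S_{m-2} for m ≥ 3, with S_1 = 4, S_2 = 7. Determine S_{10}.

S_3 = -4(7) + 4(4) = -12
S_4 = -4(-12) + 4(7) = 76
S_5 = -4(76) + 4(-12) = -352
S_6 = -4(-352) + 4(76) = 1712
S_7 = -4(1712) + 4(-352) = -8256
S_8 = -4(-8256) + 4(1712) = 39872
S_9 = -4(39872) + 4(-8256) = -192512
S_{10} = -4(-192512) + 4(39872) = 929536

929536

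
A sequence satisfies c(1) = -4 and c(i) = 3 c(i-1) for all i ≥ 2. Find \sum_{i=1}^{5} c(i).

c(2) = 3(-4) = -12
c(3) = 3(-12) = -36
c(4) = 3(-36) = -108
c(5) = 3(-108) = -324
Sum = (-4) + (-12) + (-36) + (-108) + (-324) = -484

-484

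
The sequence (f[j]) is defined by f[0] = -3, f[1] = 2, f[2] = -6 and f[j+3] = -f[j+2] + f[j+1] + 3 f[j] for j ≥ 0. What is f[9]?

26

f[3] = -(-6) + 2 + 3*(-3) = -1
f[4] = -(-1) + (-6) + 3*2 = 1
f[5] = -1 + (-1) + 3*(-6) = -20
f[6] = -(-20) + 1 + 3*(-1) = 18
f[7] = -18 + (-20) + 3*1 = -35
f[8] = -(-35) + 18 + 3*(-20) = -7
f[9] = -(-7) + (-35) + 3*18 = 26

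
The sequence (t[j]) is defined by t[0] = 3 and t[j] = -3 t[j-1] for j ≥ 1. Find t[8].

t[1] = -3·3 = -9
t[2] = -3·(-9) = 27
t[3] = -3·27 = -81
t[4] = -3·(-81) = 243
t[5] = -3·243 = -729
t[6] = -3·(-729) = 2187
t[7] = -3·2187 = -6561
t[8] = -3·(-6561) = 19683

19683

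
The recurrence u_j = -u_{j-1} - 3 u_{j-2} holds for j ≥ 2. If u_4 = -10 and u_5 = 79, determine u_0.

-5

Rearranging, u_{j-2} = (u_j + u_{j-1}) / -3.
u_3 = (79 + (-10)) / -3 = 69/-3 = -23
u_2 = (-10 + (-23)) / -3 = -33/-3 = 11
u_1 = (-23 + 11) / -3 = -12/-3 = 4
u_0 = (11 + 4) / -3 = 15/-3 = -5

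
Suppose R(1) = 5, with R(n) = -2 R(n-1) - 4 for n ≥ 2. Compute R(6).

R(2) = -2·5 - 4 = -14
R(3) = -2·(-14) - 4 = 24
R(4) = -2·24 - 4 = -52
R(5) = -2·(-52) - 4 = 100
R(6) = -2·100 - 4 = -204

-204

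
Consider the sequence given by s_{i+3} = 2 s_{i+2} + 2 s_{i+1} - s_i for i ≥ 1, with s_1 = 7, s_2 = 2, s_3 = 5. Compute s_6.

s_4 = 2(5) + 2(2) - 7 = 7
s_5 = 2(7) + 2(5) - 2 = 22
s_6 = 2(22) + 2(7) - 5 = 53

53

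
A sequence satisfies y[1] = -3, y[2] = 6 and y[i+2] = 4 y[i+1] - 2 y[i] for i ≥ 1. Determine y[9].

50640

y[3] = 4·6 - 2·(-3) = 30
y[4] = 4·30 - 2·6 = 108
y[5] = 4·108 - 2·30 = 372
y[6] = 4·372 - 2·108 = 1272
y[7] = 4·1272 - 2·372 = 4344
y[8] = 4·4344 - 2·1272 = 14832
y[9] = 4·14832 - 2·4344 = 50640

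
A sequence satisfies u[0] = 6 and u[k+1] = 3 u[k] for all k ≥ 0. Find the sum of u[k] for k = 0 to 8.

59046

u[1] = 3(6) = 18
u[2] = 3(18) = 54
u[3] = 3(54) = 162
u[4] = 3(162) = 486
u[5] = 3(486) = 1458
u[6] = 3(1458) = 4374
u[7] = 3(4374) = 13122
u[8] = 3(13122) = 39366
Sum = 6 + 18 + 54 + 162 + 486 + 1458 + 4374 + 13122 + 39366 = 59046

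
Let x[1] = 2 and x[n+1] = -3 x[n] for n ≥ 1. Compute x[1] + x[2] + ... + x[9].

9842

x[2] = -3(2) = -6
x[3] = -3(-6) = 18
x[4] = -3(18) = -54
x[5] = -3(-54) = 162
x[6] = -3(162) = -486
x[7] = -3(-486) = 1458
x[8] = -3(1458) = -4374
x[9] = -3(-4374) = 13122
Sum = 2 + (-6) + 18 + (-54) + 162 + (-486) + 1458 + (-4374) + 13122 = 9842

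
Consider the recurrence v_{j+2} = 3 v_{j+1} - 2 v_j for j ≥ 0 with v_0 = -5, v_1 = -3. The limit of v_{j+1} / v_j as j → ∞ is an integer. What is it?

2

The characteristic equation is r^2 - 3r + 2 = 0, which factors as (r - 2)(r - 1) = 0.
So the roots are 2 and 1. Since |2| > |1| and the coefficient of 2^j is non-zero, the ratio tends to 2.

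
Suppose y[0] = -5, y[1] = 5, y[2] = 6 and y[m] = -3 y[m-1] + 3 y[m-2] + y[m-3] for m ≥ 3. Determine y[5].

-159

y[3] = -3(6) + 3(5) + (-5) = -8
y[4] = -3(-8) + 3(6) + 5 = 47
y[5] = -3(47) + 3(-8) + 6 = -159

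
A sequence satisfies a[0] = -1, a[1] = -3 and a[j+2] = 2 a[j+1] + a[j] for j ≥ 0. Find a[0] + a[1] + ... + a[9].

-5740

a[2] = 2*(-3) + (-1) = -7
a[3] = 2*(-7) + (-3) = -17
a[4] = 2*(-17) + (-7) = -41
a[5] = 2*(-41) + (-17) = -99
a[6] = 2*(-99) + (-41) = -239
a[7] = 2*(-239) + (-99) = -577
a[8] = 2*(-577) + (-239) = -1393
a[9] = 2*(-1393) + (-577) = -3363
Sum = (-1) + (-3) + (-7) + (-17) + (-41) + (-99) + (-239) + (-577) + (-1393) + (-3363) = -5740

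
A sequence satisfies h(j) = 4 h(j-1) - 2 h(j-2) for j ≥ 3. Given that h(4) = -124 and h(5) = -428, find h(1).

5

Rearranging, h(j-2) = (h(j) - 4 h(j-1)) / -2.
h(3) = (-428 - 4(-124)) / -2 = 68/-2 = -34
h(2) = (-124 - 4(-34)) / -2 = 12/-2 = -6
h(1) = (-34 - 4(-6)) / -2 = -10/-2 = 5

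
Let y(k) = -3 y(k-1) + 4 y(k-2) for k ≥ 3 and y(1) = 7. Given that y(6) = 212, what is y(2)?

8

Let y(2) = w.
y(3) = 28 - 3w
y(4) = -84 + 13w
y(5) = 364 - 51w
y(6) = -1428 + 205w
So -1428 + 205w = 212, giving w = 8.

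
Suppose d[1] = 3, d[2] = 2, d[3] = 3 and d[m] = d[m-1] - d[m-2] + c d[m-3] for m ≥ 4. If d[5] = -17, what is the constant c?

-3

d[4] = 1 + 3c
d[5] = -2 + 5c
So -2 + 5c = -17, giving c = -3.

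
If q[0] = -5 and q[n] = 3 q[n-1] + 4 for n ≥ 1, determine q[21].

The fixed point is 4/(1 - 3) = -2, so q[n] + 2 = 3(q[n-1] + 2).
Hence q[n] = -3·3^n - 2.
q[21] = -3·3^{21} - 2 = -3·10460353203 - 2 = -31381059611.

-31381059611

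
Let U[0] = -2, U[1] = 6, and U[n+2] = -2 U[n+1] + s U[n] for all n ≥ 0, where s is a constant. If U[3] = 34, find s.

1

U[2] = -12 - 2s
U[3] = 24 + 10s
So 24 + 10s = 34, giving s = 1.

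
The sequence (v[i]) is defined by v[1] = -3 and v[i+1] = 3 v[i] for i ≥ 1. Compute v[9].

v[2] = 3(-3) = -9
v[3] = 3(-9) = -27
v[4] = 3(-27) = -81
v[5] = 3(-81) = -243
v[6] = 3(-243) = -729
v[7] = 3(-729) = -2187
v[8] = 3(-2187) = -6561
v[9] = 3(-6561) = -19683

-19683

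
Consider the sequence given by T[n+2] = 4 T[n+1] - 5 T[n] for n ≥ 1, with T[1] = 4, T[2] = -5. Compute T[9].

T[3] = 4(-5) - 5(4) = -40
T[4] = 4(-40) - 5(-5) = -135
T[5] = 4(-135) - 5(-40) = -340
T[6] = 4(-340) - 5(-135) = -685
T[7] = 4(-685) - 5(-340) = -1040
T[8] = 4(-1040) - 5(-685) = -735
T[9] = 4(-735) - 5(-1040) = 2260

2260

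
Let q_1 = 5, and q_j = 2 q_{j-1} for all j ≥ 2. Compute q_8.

q_2 = 2(5) = 10
q_3 = 2(10) = 20
q_4 = 2(20) = 40
q_5 = 2(40) = 80
q_6 = 2(80) = 160
q_7 = 2(160) = 320
q_8 = 2(320) = 640

640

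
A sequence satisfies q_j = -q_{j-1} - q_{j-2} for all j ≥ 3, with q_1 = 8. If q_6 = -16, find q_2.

Let q_2 = x.
q_3 = -8 - x
q_4 = 8
q_5 = x
q_6 = -8 - x
So -8 - x = -16, giving x = 8.

8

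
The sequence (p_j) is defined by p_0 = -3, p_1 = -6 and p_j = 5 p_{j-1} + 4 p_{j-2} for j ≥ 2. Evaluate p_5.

p_2 = 5(-6) + 4(-3) = -42
p_3 = 5(-42) + 4(-6) = -234
p_4 = 5(-234) + 4(-42) = -1338
p_5 = 5(-1338) + 4(-234) = -7626

-7626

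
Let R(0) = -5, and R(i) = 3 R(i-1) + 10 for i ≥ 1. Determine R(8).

-5

R(1) = 3*(-5) + 10 = -5
R(2) = 3*(-5) + 10 = -5
R(3) = 3*(-5) + 10 = -5
R(4) = 3*(-5) + 10 = -5
R(5) = 3*(-5) + 10 = -5
R(6) = 3*(-5) + 10 = -5
R(7) = 3*(-5) + 10 = -5
R(8) = 3*(-5) + 10 = -5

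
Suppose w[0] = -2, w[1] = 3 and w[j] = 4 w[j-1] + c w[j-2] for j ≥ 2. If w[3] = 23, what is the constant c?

w[2] = 12 - 2c
w[3] = 48 - 5c
So 48 - 5c = 23, giving c = 5.

5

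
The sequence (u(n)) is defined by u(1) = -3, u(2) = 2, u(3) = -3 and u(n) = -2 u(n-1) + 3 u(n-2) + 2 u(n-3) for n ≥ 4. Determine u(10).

2902

u(4) = -2(-3) + 3(2) + 2(-3) = 6
u(5) = -2(6) + 3(-3) + 2(2) = -17
u(6) = -2(-17) + 3(6) + 2(-3) = 46
u(7) = -2(46) + 3(-17) + 2(6) = -131
u(8) = -2(-131) + 3(46) + 2(-17) = 366
u(9) = -2(366) + 3(-131) + 2(46) = -1033
u(10) = -2(-1033) + 3(366) + 2(-131) = 2902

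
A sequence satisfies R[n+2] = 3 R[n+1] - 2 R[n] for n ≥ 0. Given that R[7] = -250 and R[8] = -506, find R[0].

4

Rearranging, R[n-2] = (R[n] - 3 R[n-1]) / -2.
R[6] = (-506 - 3·(-250)) / -2 = 244/-2 = -122
R[5] = (-250 - 3·(-122)) / -2 = 116/-2 = -58
R[4] = (-122 - 3·(-58)) / -2 = 52/-2 = -26
R[3] = (-58 - 3·(-26)) / -2 = 20/-2 = -10
R[2] = (-26 - 3·(-10)) / -2 = 4/-2 = -2
R[1] = (-10 - 3·(-2)) / -2 = -4/-2 = 2
R[0] = (-2 - 3·2) / -2 = -8/-2 = 4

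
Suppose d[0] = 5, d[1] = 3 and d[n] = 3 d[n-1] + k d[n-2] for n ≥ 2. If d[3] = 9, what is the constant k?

-1

d[2] = 9 + 5k
d[3] = 27 + 18k
So 27 + 18k = 9, giving k = -1.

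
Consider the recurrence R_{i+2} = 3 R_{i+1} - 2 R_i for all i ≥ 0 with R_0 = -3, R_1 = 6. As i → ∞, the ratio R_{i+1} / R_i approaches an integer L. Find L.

2

The characteristic equation is r^2 - 3r + 2 = 0, which factors as (r - 2)(r - 1) = 0.
So the roots are 2 and 1. Since |2| > |1| and the coefficient of 2^i is non-zero, the ratio tends to 2.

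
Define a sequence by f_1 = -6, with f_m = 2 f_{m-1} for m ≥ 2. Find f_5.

f_2 = 2(-6) = -12
f_3 = 2(-12) = -24
f_4 = 2(-24) = -48
f_5 = 2(-48) = -96

-96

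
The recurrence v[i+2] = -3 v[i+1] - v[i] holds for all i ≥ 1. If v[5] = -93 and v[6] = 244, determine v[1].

Rearranging, v[i-2] = -(v[i] + 3 v[i-1]).
v[4] = -(244 + 3(-93)) = 35
v[3] = -(-93 + 3(35)) = -12
v[2] = -(35 + 3(-12)) = 1
v[1] = -(-12 + 3(1)) = 9

9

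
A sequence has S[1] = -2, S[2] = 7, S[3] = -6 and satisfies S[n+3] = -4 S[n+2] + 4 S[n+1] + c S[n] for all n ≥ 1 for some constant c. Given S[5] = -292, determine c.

S[4] = 52 - 2c
S[5] = -232 + 15c
So -232 + 15c = -292, giving c = -4.

-4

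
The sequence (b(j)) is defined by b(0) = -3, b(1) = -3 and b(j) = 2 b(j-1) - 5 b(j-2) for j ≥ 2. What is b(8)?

b(2) = 2·(-3) - 5·(-3) = 9
b(3) = 2·9 - 5·(-3) = 33
b(4) = 2·33 - 5·9 = 21
b(5) = 2·21 - 5·33 = -123
b(6) = 2·(-123) - 5·21 = -351
b(7) = 2·(-351) - 5·(-123) = -87
b(8) = 2·(-87) - 5·(-351) = 1581

1581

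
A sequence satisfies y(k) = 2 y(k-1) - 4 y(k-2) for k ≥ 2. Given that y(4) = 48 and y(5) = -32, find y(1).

-6

Rearranging, y(k-2) = (y(k) - 2 y(k-1)) / -4.
y(3) = (-32 - 2*48) / -4 = -128/-4 = 32
y(2) = (48 - 2*32) / -4 = -16/-4 = 4
y(1) = (32 - 2*4) / -4 = 24/-4 = -6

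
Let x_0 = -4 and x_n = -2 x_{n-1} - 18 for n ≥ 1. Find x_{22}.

8388602

The fixed point is -18/(1 + 2) = -6, so x_n + 6 = -2(x_{n-1} + 6).
Hence x_n = 2·(-2)^n - 6.
x_{22} = 2·(-2)^{22} - 6 = 2·4194304 - 6 = 8388602.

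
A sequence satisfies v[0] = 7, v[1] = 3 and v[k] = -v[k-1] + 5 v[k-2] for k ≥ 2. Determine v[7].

-2457

v[2] = -3 + 5*7 = 32
v[3] = -32 + 5*3 = -17
v[4] = -(-17) + 5*32 = 177
v[5] = -177 + 5*(-17) = -262
v[6] = -(-262) + 5*177 = 1147
v[7] = -1147 + 5*(-262) = -2457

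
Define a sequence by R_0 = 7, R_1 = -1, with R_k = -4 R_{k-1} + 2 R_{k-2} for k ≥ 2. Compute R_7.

R_2 = -4(-1) + 2(7) = 18
R_3 = -4(18) + 2(-1) = -74
R_4 = -4(-74) + 2(18) = 332
R_5 = -4(332) + 2(-74) = -1476
R_6 = -4(-1476) + 2(332) = 6568
R_7 = -4(6568) + 2(-1476) = -29224

-29224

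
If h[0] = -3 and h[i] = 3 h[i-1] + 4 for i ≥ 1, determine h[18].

-387420491

The fixed point is 4/(1 - 3) = -2, so h[i] + 2 = 3(h[i-1] + 2).
Hence h[i] = -1·3^i - 2.
h[18] = -1·3^{18} - 2 = -1·387420489 - 2 = -387420491.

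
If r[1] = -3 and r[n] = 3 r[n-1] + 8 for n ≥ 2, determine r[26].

The fixed point is 8/(1 - 3) = -4, so r[n] + 4 = 3(r[n-1] + 4).
Hence r[n] = 1·3^{n-1} - 4.
r[26] = 1·3^{25} - 4 = 1·847288609443 - 4 = 847288609439.

847288609439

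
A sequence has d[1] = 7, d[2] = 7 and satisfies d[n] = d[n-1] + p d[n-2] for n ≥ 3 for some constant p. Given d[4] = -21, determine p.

-2

d[3] = 7 + 7p
d[4] = 7 + 14p
So 7 + 14p = -21, giving p = -2.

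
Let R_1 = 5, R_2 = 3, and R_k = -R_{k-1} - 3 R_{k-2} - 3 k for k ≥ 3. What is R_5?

R_3 = -3 - 3·5 - 9 = -27
R_4 = -(-27) - 3·3 - 12 = 6
R_5 = -6 - 3·(-27) - 15 = 60

60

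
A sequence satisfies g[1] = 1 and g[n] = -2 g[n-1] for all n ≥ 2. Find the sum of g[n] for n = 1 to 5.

11

g[2] = -2*1 = -2
g[3] = -2*(-2) = 4
g[4] = -2*4 = -8
g[5] = -2*(-8) = 16
Sum = 1 + (-2) + 4 + (-8) + 16 = 11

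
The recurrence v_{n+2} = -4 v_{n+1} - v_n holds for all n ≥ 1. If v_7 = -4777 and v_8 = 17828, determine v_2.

8

Rearranging, v_{n-2} = -(v_n + 4 v_{n-1}).
v_6 = -(17828 + 4(-4777)) = 1280
v_5 = -(-4777 + 4(1280)) = -343
v_4 = -(1280 + 4(-343)) = 92
v_3 = -(-343 + 4(92)) = -25
v_2 = -(92 + 4(-25)) = 8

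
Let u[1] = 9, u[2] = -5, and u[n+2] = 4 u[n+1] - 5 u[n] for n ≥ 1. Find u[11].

69535

u[3] = 4*(-5) - 5*9 = -65
u[4] = 4*(-65) - 5*(-5) = -235
u[5] = 4*(-235) - 5*(-65) = -615
u[6] = 4*(-615) - 5*(-235) = -1285
u[7] = 4*(-1285) - 5*(-615) = -2065
u[8] = 4*(-2065) - 5*(-1285) = -1835
u[9] = 4*(-1835) - 5*(-2065) = 2985
u[10] = 4*2985 - 5*(-1835) = 21115
u[11] = 4*21115 - 5*2985 = 69535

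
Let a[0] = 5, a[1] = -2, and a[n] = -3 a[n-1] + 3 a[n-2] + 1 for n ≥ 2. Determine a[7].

a[2] = -3(-2) + 3(5) + 1 = 22
a[3] = -3(22) + 3(-2) + 1 = -71
a[4] = -3(-71) + 3(22) + 1 = 280
a[5] = -3(280) + 3(-71) + 1 = -1052
a[6] = -3(-1052) + 3(280) + 1 = 3997
a[7] = -3(3997) + 3(-1052) + 1 = -15146

-15146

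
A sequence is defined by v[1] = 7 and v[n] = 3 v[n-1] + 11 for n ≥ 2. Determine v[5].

1007

v[2] = 3(7) + 11 = 32
v[3] = 3(32) + 11 = 107
v[4] = 3(107) + 11 = 332
v[5] = 3(332) + 11 = 1007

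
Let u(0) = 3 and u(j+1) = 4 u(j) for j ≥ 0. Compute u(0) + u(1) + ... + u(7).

u(1) = 4*3 = 12
u(2) = 4*12 = 48
u(3) = 4*48 = 192
u(4) = 4*192 = 768
u(5) = 4*768 = 3072
u(6) = 4*3072 = 12288
u(7) = 4*12288 = 49152
Sum = 3 + 12 + 48 + 192 + 768 + 3072 + 12288 + 49152 = 65535

65535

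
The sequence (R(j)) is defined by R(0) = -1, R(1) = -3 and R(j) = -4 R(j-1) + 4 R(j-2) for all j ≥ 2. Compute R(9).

R(2) = -4·(-3) + 4·(-1) = 8
R(3) = -4·8 + 4·(-3) = -44
R(4) = -4·(-44) + 4·8 = 208
R(5) = -4·208 + 4·(-44) = -1008
R(6) = -4·(-1008) + 4·208 = 4864
R(7) = -4·4864 + 4·(-1008) = -23488
R(8) = -4·(-23488) + 4·4864 = 113408
R(9) = -4·113408 + 4·(-23488) = -547584

-547584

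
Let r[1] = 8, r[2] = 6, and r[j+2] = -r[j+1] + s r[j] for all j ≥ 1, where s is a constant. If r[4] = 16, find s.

-5

r[3] = -6 + 8s
r[4] = 6 - 2s
So 6 - 2s = 16, giving s = -5.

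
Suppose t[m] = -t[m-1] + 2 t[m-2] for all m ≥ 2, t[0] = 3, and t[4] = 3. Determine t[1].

Let t[1] = z.
t[2] = 6 - z
t[3] = -6 + 3z
t[4] = 18 - 5z
So 18 - 5z = 3, giving z = 3.

3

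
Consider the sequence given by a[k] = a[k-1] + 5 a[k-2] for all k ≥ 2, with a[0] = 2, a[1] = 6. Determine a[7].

a[2] = 6 + 5(2) = 16
a[3] = 16 + 5(6) = 46
a[4] = 46 + 5(16) = 126
a[5] = 126 + 5(46) = 356
a[6] = 356 + 5(126) = 986
a[7] = 986 + 5(356) = 2766

2766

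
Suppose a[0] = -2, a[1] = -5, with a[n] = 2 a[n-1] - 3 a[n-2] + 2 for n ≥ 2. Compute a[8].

a[2] = 2·(-5) - 3·(-2) + 2 = -2
a[3] = 2·(-2) - 3·(-5) + 2 = 13
a[4] = 2·13 - 3·(-2) + 2 = 34
a[5] = 2·34 - 3·13 + 2 = 31
a[6] = 2·31 - 3·34 + 2 = -38
a[7] = 2·(-38) - 3·31 + 2 = -167
a[8] = 2·(-167) - 3·(-38) + 2 = -218

-218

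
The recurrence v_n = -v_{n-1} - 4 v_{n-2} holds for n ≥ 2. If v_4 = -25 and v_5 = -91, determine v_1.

Rearranging, v_{n-2} = (v_n + v_{n-1}) / -4.
v_3 = (-91 + (-25)) / -4 = -116/-4 = 29
v_2 = (-25 + 29) / -4 = 4/-4 = -1
v_1 = (29 + (-1)) / -4 = 28/-4 = -7

-7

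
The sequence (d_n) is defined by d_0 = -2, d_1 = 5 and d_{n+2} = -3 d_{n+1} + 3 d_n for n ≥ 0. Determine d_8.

d_2 = -3*5 + 3*(-2) = -21
d_3 = -3*(-21) + 3*5 = 78
d_4 = -3*78 + 3*(-21) = -297
d_5 = -3*(-297) + 3*78 = 1125
d_6 = -3*1125 + 3*(-297) = -4266
d_7 = -3*(-4266) + 3*1125 = 16173
d_8 = -3*16173 + 3*(-4266) = -61317

-61317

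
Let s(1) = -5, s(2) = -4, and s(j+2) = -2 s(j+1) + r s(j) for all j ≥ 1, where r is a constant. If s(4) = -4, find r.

s(3) = 8 - 5r
s(4) = -16 + 6r
So -16 + 6r = -4, giving r = 2.

2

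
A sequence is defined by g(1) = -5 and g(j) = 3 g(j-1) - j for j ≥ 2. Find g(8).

g(2) = 3·(-5) - 2 = -17
g(3) = 3·(-17) - 3 = -54
g(4) = 3·(-54) - 4 = -166
g(5) = 3·(-166) - 5 = -503
g(6) = 3·(-503) - 6 = -1515
g(7) = 3·(-1515) - 7 = -4552
g(8) = 3·(-4552) - 8 = -13664

-13664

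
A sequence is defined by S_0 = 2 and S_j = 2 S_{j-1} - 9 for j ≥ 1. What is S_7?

S_1 = 2·2 - 9 = -5
S_2 = 2·(-5) - 9 = -19
S_3 = 2·(-19) - 9 = -47
S_4 = 2·(-47) - 9 = -103
S_5 = 2·(-103) - 9 = -215
S_6 = 2·(-215) - 9 = -439
S_7 = 2·(-439) - 9 = -887

-887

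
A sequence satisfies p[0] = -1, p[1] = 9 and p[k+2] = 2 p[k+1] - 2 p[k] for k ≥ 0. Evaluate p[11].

352

p[2] = 2*9 - 2*(-1) = 20
p[3] = 2*20 - 2*9 = 22
p[4] = 2*22 - 2*20 = 4
p[5] = 2*4 - 2*22 = -36
p[6] = 2*(-36) - 2*4 = -80
p[7] = 2*(-80) - 2*(-36) = -88
p[8] = 2*(-88) - 2*(-80) = -16
p[9] = 2*(-16) - 2*(-88) = 144
p[10] = 2*144 - 2*(-16) = 320
p[11] = 2*320 - 2*144 = 352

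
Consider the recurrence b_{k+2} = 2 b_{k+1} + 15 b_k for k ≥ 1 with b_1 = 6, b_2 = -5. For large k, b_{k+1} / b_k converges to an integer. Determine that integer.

The characteristic equation is r^2 - 2r - 15 = 0, which factors as (r - 5)(r + 3) = 0.
So the roots are 5 and -3. Since |5| > |-3| and the coefficient of 5^k is non-zero, the ratio tends to 5.

5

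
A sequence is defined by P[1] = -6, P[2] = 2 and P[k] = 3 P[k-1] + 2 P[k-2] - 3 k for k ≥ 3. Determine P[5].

P[3] = 3*2 + 2*(-6) - 9 = -15
P[4] = 3*(-15) + 2*2 - 12 = -53
P[5] = 3*(-53) + 2*(-15) - 15 = -204

-204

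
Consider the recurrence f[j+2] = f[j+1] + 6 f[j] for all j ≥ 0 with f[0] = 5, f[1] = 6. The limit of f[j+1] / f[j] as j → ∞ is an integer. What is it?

The characteristic equation is r^2 - r - 6 = 0, which factors as (r - 3)(r + 2) = 0.
So the roots are 3 and -2. Since |3| > |-2| and the coefficient of 3^j is non-zero, the ratio tends to 3.

3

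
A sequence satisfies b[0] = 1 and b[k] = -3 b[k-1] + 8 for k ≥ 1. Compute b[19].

The fixed point is 8/(1 + 3) = 2, so b[k] - 2 = -3(b[k-1] - 2).
Hence b[k] = -1·(-3)^k + 2.
b[19] = -1·(-3)^{19} + 2 = -1·-1162261467 + 2 = 1162261469.

1162261469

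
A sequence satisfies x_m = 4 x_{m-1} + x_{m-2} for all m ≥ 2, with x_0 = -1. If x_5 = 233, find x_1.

Let x_1 = w.
x_2 = -1 + 4w
x_3 = -4 + 17w
x_4 = -17 + 72w
x_5 = -72 + 305w
So -72 + 305w = 233, giving w = 1.

1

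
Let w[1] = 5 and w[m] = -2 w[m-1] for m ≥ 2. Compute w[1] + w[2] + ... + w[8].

w[2] = -2·5 = -10
w[3] = -2·(-10) = 20
w[4] = -2·20 = -40
w[5] = -2·(-40) = 80
w[6] = -2·80 = -160
w[7] = -2·(-160) = 320
w[8] = -2·320 = -640
Sum = 5 + (-10) + 20 + (-40) + 80 + (-160) + 320 + (-640) = -425

-425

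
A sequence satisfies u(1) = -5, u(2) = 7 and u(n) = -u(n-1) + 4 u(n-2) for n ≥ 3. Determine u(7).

-1035

u(3) = -7 + 4*(-5) = -27
u(4) = -(-27) + 4*7 = 55
u(5) = -55 + 4*(-27) = -163
u(6) = -(-163) + 4*55 = 383
u(7) = -383 + 4*(-163) = -1035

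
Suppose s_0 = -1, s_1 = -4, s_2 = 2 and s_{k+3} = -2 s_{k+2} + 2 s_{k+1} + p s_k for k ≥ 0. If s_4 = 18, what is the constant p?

5

s_3 = -12 - p
s_4 = 28 - 2p
So 28 - 2p = 18, giving p = 5.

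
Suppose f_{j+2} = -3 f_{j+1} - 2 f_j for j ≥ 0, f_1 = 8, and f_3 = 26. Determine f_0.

-5

Let f_0 = y.
f_2 = -24 - 2y
f_3 = 56 + 6y
So 56 + 6y = 26, giving y = -5.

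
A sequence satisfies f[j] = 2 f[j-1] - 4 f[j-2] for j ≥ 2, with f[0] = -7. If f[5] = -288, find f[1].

4

Let f[1] = z.
f[2] = 28 + 2z
f[3] = 56
f[4] = -8z
f[5] = -224 - 16z
So -224 - 16z = -288, giving z = 4.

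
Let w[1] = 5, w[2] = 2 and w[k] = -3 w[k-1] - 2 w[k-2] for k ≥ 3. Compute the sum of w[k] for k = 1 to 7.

w[3] = -3(2) - 2(5) = -16
w[4] = -3(-16) - 2(2) = 44
w[5] = -3(44) - 2(-16) = -100
w[6] = -3(-100) - 2(44) = 212
w[7] = -3(212) - 2(-100) = -436
Sum = 5 + 2 + (-16) + 44 + (-100) + 212 + (-436) = -289

-289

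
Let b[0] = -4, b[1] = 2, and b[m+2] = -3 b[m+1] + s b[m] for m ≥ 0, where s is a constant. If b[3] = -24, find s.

-3

b[2] = -6 - 4s
b[3] = 18 + 14s
So 18 + 14s = -24, giving s = -3.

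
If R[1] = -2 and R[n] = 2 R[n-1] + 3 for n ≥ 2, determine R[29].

268435453

The fixed point is 3/(1 - 2) = -3, so R[n] + 3 = 2(R[n-1] + 3).
Hence R[n] = 1·2^{n-1} - 3.
R[29] = 1·2^{28} - 3 = 1·268435456 - 3 = 268435453.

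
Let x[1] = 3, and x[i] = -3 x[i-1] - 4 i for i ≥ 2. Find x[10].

x[2] = -3·3 - 8 = -17
x[3] = -3·(-17) - 12 = 39
x[4] = -3·39 - 16 = -133
x[5] = -3·(-133) - 20 = 379
x[6] = -3·379 - 24 = -1161
x[7] = -3·(-1161) - 28 = 3455
x[8] = -3·3455 - 32 = -10397
x[9] = -3·(-10397) - 36 = 31155
x[10] = -3·31155 - 40 = -93505

-93505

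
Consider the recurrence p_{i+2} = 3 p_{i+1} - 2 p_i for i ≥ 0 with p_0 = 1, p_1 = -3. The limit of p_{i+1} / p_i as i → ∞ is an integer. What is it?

The characteristic equation is r^2 - 3r + 2 = 0, which factors as (r - 2)(r - 1) = 0.
So the roots are 2 and 1. Since |2| > |1| and the coefficient of 2^i is non-zero, the ratio tends to 2.

2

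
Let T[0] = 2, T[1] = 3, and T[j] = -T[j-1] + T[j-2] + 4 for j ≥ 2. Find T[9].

T[2] = -3 + 2 + 4 = 3
T[3] = -3 + 3 + 4 = 4
T[4] = -4 + 3 + 4 = 3
T[5] = -3 + 4 + 4 = 5
T[6] = -5 + 3 + 4 = 2
T[7] = -2 + 5 + 4 = 7
T[8] = -7 + 2 + 4 = -1
T[9] = -(-1) + 7 + 4 = 12

12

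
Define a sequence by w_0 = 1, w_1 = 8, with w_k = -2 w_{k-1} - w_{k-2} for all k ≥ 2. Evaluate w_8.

-71

w_2 = -2·8 - 1 = -17
w_3 = -2·(-17) - 8 = 26
w_4 = -2·26 - (-17) = -35
w_5 = -2·(-35) - 26 = 44
w_6 = -2·44 - (-35) = -53
w_7 = -2·(-53) - 44 = 62
w_8 = -2·62 - (-53) = -71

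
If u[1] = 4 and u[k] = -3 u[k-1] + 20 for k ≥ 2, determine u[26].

The fixed point is 20/(1 + 3) = 5, so u[k] - 5 = -3(u[k-1] - 5).
Hence u[k] = -1·(-3)^{k-1} + 5.
u[26] = -1·(-3)^{25} + 5 = -1·-847288609443 + 5 = 847288609448.

847288609448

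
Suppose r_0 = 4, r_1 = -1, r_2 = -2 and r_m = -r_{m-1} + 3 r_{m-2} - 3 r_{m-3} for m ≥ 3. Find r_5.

r_3 = -(-2) + 3(-1) - 3(4) = -13
r_4 = -(-13) + 3(-2) - 3(-1) = 10
r_5 = -10 + 3(-13) - 3(-2) = -43

-43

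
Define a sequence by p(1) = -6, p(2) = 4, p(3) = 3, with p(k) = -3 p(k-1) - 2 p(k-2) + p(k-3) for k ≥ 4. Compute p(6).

p(4) = -3·3 - 2·4 + (-6) = -23
p(5) = -3·(-23) - 2·3 + 4 = 67
p(6) = -3·67 - 2·(-23) + 3 = -152

-152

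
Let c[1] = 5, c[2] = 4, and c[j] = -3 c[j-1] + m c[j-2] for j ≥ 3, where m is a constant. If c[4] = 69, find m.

c[3] = -12 + 5m
c[4] = 36 - 11m
So 36 - 11m = 69, giving m = -3.

-3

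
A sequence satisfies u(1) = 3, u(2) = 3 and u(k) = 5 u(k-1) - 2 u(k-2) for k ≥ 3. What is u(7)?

3681

u(3) = 5·3 - 2·3 = 9
u(4) = 5·9 - 2·3 = 39
u(5) = 5·39 - 2·9 = 177
u(6) = 5·177 - 2·39 = 807
u(7) = 5·807 - 2·177 = 3681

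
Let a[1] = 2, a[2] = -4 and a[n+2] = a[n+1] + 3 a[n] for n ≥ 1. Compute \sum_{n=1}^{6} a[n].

-48

a[3] = (-4) + 3·2 = 2
a[4] = 2 + 3·(-4) = -10
a[5] = (-10) + 3·2 = -4
a[6] = (-4) + 3·(-10) = -34
Sum = 2 + (-4) + 2 + (-10) + (-4) + (-34) = -48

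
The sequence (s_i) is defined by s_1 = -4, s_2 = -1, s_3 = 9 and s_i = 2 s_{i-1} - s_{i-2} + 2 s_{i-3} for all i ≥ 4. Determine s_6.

29

s_4 = 2*9 - (-1) + 2*(-4) = 11
s_5 = 2*11 - 9 + 2*(-1) = 11
s_6 = 2*11 - 11 + 2*9 = 29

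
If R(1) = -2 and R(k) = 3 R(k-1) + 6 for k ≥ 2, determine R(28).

7625597484984

The fixed point is 6/(1 - 3) = -3, so R(k) + 3 = 3(R(k-1) + 3).
Hence R(k) = 1·3^{k-1} - 3.
R(28) = 1·3^{27} - 3 = 1·7625597484987 - 3 = 7625597484984.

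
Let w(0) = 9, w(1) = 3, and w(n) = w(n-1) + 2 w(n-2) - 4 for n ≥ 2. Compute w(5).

w(2) = 3 + 2*9 - 4 = 17
w(3) = 17 + 2*3 - 4 = 19
w(4) = 19 + 2*17 - 4 = 49
w(5) = 49 + 2*19 - 4 = 83

83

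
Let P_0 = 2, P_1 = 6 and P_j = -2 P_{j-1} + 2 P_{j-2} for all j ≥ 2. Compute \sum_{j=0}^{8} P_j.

-2964

P_2 = -2·6 + 2·2 = -8
P_3 = -2·(-8) + 2·6 = 28
P_4 = -2·28 + 2·(-8) = -72
P_5 = -2·(-72) + 2·28 = 200
P_6 = -2·200 + 2·(-72) = -544
P_7 = -2·(-544) + 2·200 = 1488
P_8 = -2·1488 + 2·(-544) = -4064
Sum = 2 + 6 + (-8) + 28 + (-72) + 200 + (-544) + 1488 + (-4064) = -2964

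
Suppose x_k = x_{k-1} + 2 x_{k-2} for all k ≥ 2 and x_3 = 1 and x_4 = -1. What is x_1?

Rearranging, x_{k-2} = (x_k - x_{k-1}) / 2.
x_2 = (-1 - 1) / 2 = -2/2 = -1
x_1 = (1 - (-1)) / 2 = 2/2 = 1

1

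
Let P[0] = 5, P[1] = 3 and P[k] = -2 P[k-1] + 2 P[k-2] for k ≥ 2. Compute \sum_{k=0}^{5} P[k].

P[2] = -2(3) + 2(5) = 4
P[3] = -2(4) + 2(3) = -2
P[4] = -2(-2) + 2(4) = 12
P[5] = -2(12) + 2(-2) = -28
Sum = 5 + 3 + 4 + (-2) + 12 + (-28) = -6

-6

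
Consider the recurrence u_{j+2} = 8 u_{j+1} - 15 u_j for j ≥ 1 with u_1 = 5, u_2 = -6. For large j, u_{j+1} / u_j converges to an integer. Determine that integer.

The characteristic equation is r^2 - 8r + 15 = 0, which factors as (r - 5)(r - 3) = 0.
So the roots are 5 and 3. Since |5| > |3| and the coefficient of 5^j is non-zero, the ratio tends to 5.

5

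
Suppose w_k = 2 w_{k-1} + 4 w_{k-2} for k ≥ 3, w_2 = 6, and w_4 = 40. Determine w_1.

-1

Let w_1 = v.
w_3 = 12 + 4v
w_4 = 48 + 8v
So 48 + 8v = 40, giving v = -1.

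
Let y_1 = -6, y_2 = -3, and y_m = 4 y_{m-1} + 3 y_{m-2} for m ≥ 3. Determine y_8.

y_3 = 4(-3) + 3(-6) = -30
y_4 = 4(-30) + 3(-3) = -129
y_5 = 4(-129) + 3(-30) = -606
y_6 = 4(-606) + 3(-129) = -2811
y_7 = 4(-2811) + 3(-606) = -13062
y_8 = 4(-13062) + 3(-2811) = -60681

-60681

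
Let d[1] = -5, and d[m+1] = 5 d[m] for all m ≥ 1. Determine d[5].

-3125

d[2] = 5*(-5) = -25
d[3] = 5*(-25) = -125
d[4] = 5*(-125) = -625
d[5] = 5*(-625) = -3125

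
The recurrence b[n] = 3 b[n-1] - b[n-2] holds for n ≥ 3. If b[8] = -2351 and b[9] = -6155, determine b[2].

Rearranging, b[n-2] = -(b[n] - 3 b[n-1]).
b[7] = -(-6155 - 3(-2351)) = -898
b[6] = -(-2351 - 3(-898)) = -343
b[5] = -(-898 - 3(-343)) = -131
b[4] = -(-343 - 3(-131)) = -50
b[3] = -(-131 - 3(-50)) = -19
b[2] = -(-50 - 3(-19)) = -7

-7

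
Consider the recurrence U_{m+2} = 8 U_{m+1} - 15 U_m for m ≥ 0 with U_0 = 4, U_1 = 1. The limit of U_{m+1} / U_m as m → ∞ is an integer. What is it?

5

The characteristic equation is r^2 - 8r + 15 = 0, which factors as (r - 5)(r - 3) = 0.
So the roots are 5 and 3. Since |5| > |3| and the coefficient of 5^m is non-zero, the ratio tends to 5.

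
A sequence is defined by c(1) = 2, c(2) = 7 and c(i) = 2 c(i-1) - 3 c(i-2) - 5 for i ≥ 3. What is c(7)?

c(3) = 2(7) - 3(2) - 5 = 3
c(4) = 2(3) - 3(7) - 5 = -20
c(5) = 2(-20) - 3(3) - 5 = -54
c(6) = 2(-54) - 3(-20) - 5 = -53
c(7) = 2(-53) - 3(-54) - 5 = 51

51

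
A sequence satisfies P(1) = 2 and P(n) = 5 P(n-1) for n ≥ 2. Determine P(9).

781250

P(2) = 5(2) = 10
P(3) = 5(10) = 50
P(4) = 5(50) = 250
P(5) = 5(250) = 1250
P(6) = 5(1250) = 6250
P(7) = 5(6250) = 31250
P(8) = 5(31250) = 156250
P(9) = 5(156250) = 781250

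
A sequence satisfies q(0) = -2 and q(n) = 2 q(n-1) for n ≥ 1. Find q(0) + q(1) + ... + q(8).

q(1) = 2(-2) = -4
q(2) = 2(-4) = -8
q(3) = 2(-8) = -16
q(4) = 2(-16) = -32
q(5) = 2(-32) = -64
q(6) = 2(-64) = -128
q(7) = 2(-128) = -256
q(8) = 2(-256) = -512
Sum = (-2) + (-4) + (-8) + (-16) + (-32) + (-64) + (-128) + (-256) + (-512) = -1022

-1022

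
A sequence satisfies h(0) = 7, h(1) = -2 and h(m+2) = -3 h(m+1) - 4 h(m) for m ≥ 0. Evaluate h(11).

h(2) = -3(-2) - 4(7) = -22
h(3) = -3(-22) - 4(-2) = 74
h(4) = -3(74) - 4(-22) = -134
h(5) = -3(-134) - 4(74) = 106
h(6) = -3(106) - 4(-134) = 218
h(7) = -3(218) - 4(106) = -1078
h(8) = -3(-1078) - 4(218) = 2362
h(9) = -3(2362) - 4(-1078) = -2774
h(10) = -3(-2774) - 4(2362) = -1126
h(11) = -3(-1126) - 4(-2774) = 14474

14474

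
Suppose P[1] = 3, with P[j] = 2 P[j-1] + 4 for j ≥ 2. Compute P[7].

P[2] = 2·3 + 4 = 10
P[3] = 2·10 + 4 = 24
P[4] = 2·24 + 4 = 52
P[5] = 2·52 + 4 = 108
P[6] = 2·108 + 4 = 220
P[7] = 2·220 + 4 = 444

444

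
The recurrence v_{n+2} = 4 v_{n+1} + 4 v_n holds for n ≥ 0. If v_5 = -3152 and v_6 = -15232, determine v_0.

-7

Rearranging, v_{n-2} = (v_n - 4 v_{n-1}) / 4.
v_4 = (-15232 - 4(-3152)) / 4 = -2624/4 = -656
v_3 = (-3152 - 4(-656)) / 4 = -528/4 = -132
v_2 = (-656 - 4(-132)) / 4 = -128/4 = -32
v_1 = (-132 - 4(-32)) / 4 = -4/4 = -1
v_0 = (-32 - 4(-1)) / 4 = -28/4 = -7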